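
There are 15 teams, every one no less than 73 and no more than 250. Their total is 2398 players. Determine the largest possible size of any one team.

250

Maximizing one value means minimizing the remaining 14.
The other 14 contribute at least 14 × 73 = 1022, leaving at most 2398 − 1022 = 1376.
But each team is capped at 250, so the maximum is 250.
Achievable: one at 250 and the other 14 totalling 2148, which fits since 14 × 73 ≤ 2148 ≤ 14 × 250.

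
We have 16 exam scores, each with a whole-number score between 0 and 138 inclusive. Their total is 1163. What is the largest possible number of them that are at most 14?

Each value at 14 or below falls at least 138 − 14 = 124 short of the ceiling 138.
The ceiling total is 16 × 138 = 2208, and we need 1163, so at most ⌊(2208 − 1163)/124⌋ = 8 can be that low.
k = 8 is achieved by 8 values at 14 and 8 at 138, total 1216; lower one of the 138's by 53 (still > 14) to reach 1163.

8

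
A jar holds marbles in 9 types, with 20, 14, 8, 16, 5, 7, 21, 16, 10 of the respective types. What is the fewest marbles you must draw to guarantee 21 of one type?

117

In the worst case you take as many as possible of each type without reaching 21: 20 + 14 + 8 + 16 + 5 + 7 + 20 + 16 + 10 = 116.
The next one must give 21 of some type, so 116 + 1 = 117.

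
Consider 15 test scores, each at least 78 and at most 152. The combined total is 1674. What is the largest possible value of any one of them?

To make one score as large as possible, make the other 14 as small as possible.
The other 14 contribute at least 14 × 78 = 1092, leaving at most 1674 − 1092 = 582.
But each score is capped at 152, so the maximum is 152.
Achievable: one at 152 and the other 14 totalling 1522, which fits since 14 × 78 ≤ 1522 ≤ 14 × 152.

152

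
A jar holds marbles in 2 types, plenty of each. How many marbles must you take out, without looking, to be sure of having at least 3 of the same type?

In the worst case you draw 2 of each of the 2 types: 2 × 2 = 4.
One more forces 3 of some type, so 4 + 1 = 5.

5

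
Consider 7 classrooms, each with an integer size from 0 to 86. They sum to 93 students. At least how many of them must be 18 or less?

Each value above 18 is at least 19, contributing at least 19 − 0 = 19 above the floor 0.
The sum exceeds the floor total 0 by 93, so at most ⌊93/19⌋ = 4 exceed 18, and at least 3 are ≤ 18.
Exactly 3 works: 3 values at 0 and 4 at 19 total 76; raise one of the low values by 17 (still ≤ 18) to hit 93.

3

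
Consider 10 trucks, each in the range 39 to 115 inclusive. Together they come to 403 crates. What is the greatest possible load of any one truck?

52

To make one truck as large as possible, make the other 9 as small as possible.
The other 9 contribute at least 9 × 39 = 351, leaving at most 403 − 351 = 52.
Since 52 ≤ 115, this is achievable: one at 52 and 9 at 39.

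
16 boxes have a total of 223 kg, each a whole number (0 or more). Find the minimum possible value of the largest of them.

If every one of the 16 were at most 13, the total would be at most 16 × 13 = 208 < 223.
Achievable: 15 of them at 14 and 1 at 13 total 223.

14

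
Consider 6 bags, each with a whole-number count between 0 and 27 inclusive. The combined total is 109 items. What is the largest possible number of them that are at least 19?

5

With k values at 19 or above and the rest at least 0, the sum is at least 0 + 19k.
Since the sum is 109, we need 19k ≤ 109, i.e. k ≤ 5.
k = 5 is achieved by 5 values at 19 and 1 at 0, total 95; add 14 to one value (staying below 19) to reach 109.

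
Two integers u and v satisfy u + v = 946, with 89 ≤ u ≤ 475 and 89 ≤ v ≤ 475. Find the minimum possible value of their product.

uv = u(946 − u) is concave in u, so over [471, 475] it is minimized at an endpoint.
The extreme feasible split is u = 471, v = 475, giving uv = 223725.

223725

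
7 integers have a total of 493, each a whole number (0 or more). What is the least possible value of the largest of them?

If every one of the 7 were at most 70, the total would be at most 7 × 70 = 490 < 493.
Taking 4 copies of 70 and 3 copies of 71 gives exactly 493, so 71 is attained.

71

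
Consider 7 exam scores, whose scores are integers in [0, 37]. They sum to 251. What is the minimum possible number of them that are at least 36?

3

Each value short of 36 is at most 35, costing at least 37 − 35 = 2 against the maximum total of 259.
We can afford to lose at most 259 − 251 = 8, so at most ⌊8/2⌋ = 4 fall short, and at least 3 are ≥ 36.
Exactly 3 works: 3 values at 37 and 4 at 35 total 251.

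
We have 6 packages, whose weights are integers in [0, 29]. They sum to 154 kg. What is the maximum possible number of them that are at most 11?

1

Suppose k of them are at most 11. Those contribute at most 11 each and the rest at most 29 each.
So the total is at most 11k + 29(6 − k) = 174 − 18k. This must still be ≥ 154, so k ≤ 1.
k = 1 is achieved by 1 value at 11 and 5 at 29, total 156; lower one of the 29's by 2 (still > 11) to reach 154.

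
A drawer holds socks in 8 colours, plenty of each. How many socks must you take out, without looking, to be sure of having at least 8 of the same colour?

57

You could draw 7 of every colour without reaching 8 of any — 56 in all.
One more forces 8 of some colour, so 56 + 1 = 57.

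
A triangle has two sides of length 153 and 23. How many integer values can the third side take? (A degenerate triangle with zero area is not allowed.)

45

The triangle inequality gives |153 − 23| < c < 153 + 23, i.e. 130 < c < 176.
So c can be any integer from 131 to 175: 45 values.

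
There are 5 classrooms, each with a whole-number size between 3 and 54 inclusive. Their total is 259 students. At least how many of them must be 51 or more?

3

Suppose at most 5 − j of them reach 51; then j values are ≤ 50 and the rest ≤ 54.
The total is then ≤ 50·j + 54·(5 − j) = 270 − 4j. For this to be ≥ 259 we need j ≤ 2, so at least 5 − 2 = 3 must reach 51.
Exactly 3 works: 3 values at 54 and 2 at 50 total 262; lower one of the high values by 3 (still ≥ 51) to hit 259.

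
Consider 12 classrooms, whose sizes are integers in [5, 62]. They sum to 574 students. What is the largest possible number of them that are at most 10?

3

Each value at 10 or below falls at least 62 − 10 = 52 short of the ceiling 62.
The ceiling total is 12 × 62 = 744, and we need 574, so at most ⌊(744 − 574)/52⌋ = 3 can be that low.
k = 3 is achieved by 3 values at 10 and 9 at 62, total 588; lower one of the 62's by 14 (still > 10) to reach 574.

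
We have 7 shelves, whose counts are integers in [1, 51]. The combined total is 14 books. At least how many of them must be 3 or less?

5

Each value above 3 is at least 4, contributing at least 4 − 1 = 3 above the floor 1.
The sum exceeds the floor total 7 by 7, so at most ⌊7/3⌋ = 2 exceed 3, and at least 5 are ≤ 3.
Exactly 5 works: 5 values at 1 and 2 at 4 total 13; raise one of the low values by 1 (still ≤ 3) to hit 14.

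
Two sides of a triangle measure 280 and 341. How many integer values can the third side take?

559

The triangle inequality gives |280 − 341| < c < 280 + 341, i.e. 61 < c < 621.
So c can be any integer from 62 to 620: 559 values.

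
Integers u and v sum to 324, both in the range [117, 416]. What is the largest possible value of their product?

26244

uv = u(324 − u) is maximized when u is as near 324/2 as the bounds allow.
Taking u = 162 and v = 162 (both in [117, 416]) gives uv = 26244.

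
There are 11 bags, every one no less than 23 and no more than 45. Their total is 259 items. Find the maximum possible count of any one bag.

29

Maximizing one value means minimizing the remaining 10.
The other 10 contribute at least 10 × 23 = 230, leaving at most 259 − 230 = 29.
Since 29 ≤ 45, this is achievable: one at 29 and 10 at 23.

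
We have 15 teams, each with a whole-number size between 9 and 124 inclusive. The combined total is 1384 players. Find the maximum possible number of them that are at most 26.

4

Each value at 26 or below falls at least 124 − 26 = 98 short of the ceiling 124.
The ceiling total is 15 × 124 = 1860, and we need 1384, so at most ⌊(1860 − 1384)/98⌋ = 4 can be that low.
k = 4 is achieved by 4 values at 26 and 11 at 124, total 1468; lower one of the 124's by 84 (still > 26) to reach 1384.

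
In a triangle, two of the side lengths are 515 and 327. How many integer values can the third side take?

653

The triangle inequality gives |515 − 327| < c < 515 + 327, i.e. 188 < c < 842.
So c can be any integer from 189 to 841: 653 values.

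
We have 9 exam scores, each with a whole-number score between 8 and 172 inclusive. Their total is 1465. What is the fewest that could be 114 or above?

If only k of them are at least 114, the other 9 − k are at most 113, so the total is at most k·172 + (9 − k)·113.
This must reach 1465, so k·172 + (9 − k)·113 ≥ 1465, giving k ≥ 8.
Exactly 8 works: 8 values at 172 and 1 at 113 total 1489; lower one of the high values by 24 (still ≥ 114) to hit 1465.

8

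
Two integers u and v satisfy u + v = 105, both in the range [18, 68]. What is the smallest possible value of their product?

2516

Since u + v is fixed, pushing one of them to its bound minimizes the product.
The extreme feasible split is u = 37, v = 68, giving uv = 2516.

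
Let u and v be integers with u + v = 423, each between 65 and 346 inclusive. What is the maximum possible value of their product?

44732

uv = u(423 − u) is maximized when u is as near 423/2 as the bounds allow.
Taking u = 211 and v = 212 (both in [65, 346]) gives uv = 44732.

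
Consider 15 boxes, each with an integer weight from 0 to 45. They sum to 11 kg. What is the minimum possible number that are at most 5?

If only k of them are at most 5, the other 15 − k are at least 6, so the total is at least (15 − k)·6 + k·0.
This is ≤ 11, so (15 − k)·6 + 0k ≤ 11, which gives k ≥ 14.
Exactly 14 works: 14 values at 0 and 1 at 6 total 6; raise one of the low values by 5 (still ≤ 5) to hit 11.

14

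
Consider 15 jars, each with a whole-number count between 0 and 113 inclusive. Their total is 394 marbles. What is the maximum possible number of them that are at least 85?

4

If k of the values are ≥ 85, the total is ≥ 85k + 0(15 − k).
Setting 85k + 0(15 − k) ≤ 394 gives 85k ≤ 394, so k ≤ 4.
k = 4 is achieved by 4 values at 85 and 11 at 0, total 340; add 54 to one value (staying below 85) to reach 394.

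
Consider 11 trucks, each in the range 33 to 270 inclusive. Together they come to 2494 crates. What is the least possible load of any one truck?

To make one truck as small as possible, make the other 10 as large as possible.
The other 10 can take up 10 × 270 = 2700 ≥ 2494 − 33, so one truck can sit at its floor of 33.
Achievable: one at 33 and the other 10 totalling 2461, which fits since 10 × 33 ≤ 2461 ≤ 10 × 270.

33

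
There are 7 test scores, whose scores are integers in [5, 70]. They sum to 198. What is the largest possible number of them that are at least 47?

3

Suppose k of them are at least 47. Those contribute at least 47 each and the other 7 − k at least 5 each.
So the total is at least 47k + 5(7 − k) = 35 + 42k. This must be ≤ 198, giving k ≤ 3.
k = 3 is achieved by 3 values at 47 and 4 at 5, total 161; add 37 to one value (staying below 47) to reach 198.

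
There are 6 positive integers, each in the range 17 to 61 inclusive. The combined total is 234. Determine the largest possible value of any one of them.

Maximizing one value means minimizing the remaining 5.
The other 5 contribute at least 5 × 17 = 85, leaving at most 234 − 85 = 149.
But each integer is capped at 61, so the maximum is 61.
Achievable: one at 61 and the other 5 totalling 173, which fits since 5 × 17 ≤ 173 ≤ 5 × 61.

61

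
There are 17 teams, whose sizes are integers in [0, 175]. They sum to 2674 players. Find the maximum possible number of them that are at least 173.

15

With k values at 173 or above and the rest at least 0, the sum is at least 0 + 173k.
Since the sum is 2674, we need 173k ≤ 2674, i.e. k ≤ 15.
k = 15 is achieved by 15 values at 173 and 2 at 0, total 2595; add 79 to one value (staying below 173) to reach 2674.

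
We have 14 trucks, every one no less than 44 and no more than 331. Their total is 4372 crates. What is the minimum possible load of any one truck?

69

To make one truck as small as possible, make the other 13 as large as possible.
The other 13 contribute at most 13 × 331 = 4303, leaving at least 4372 − 4303 = 69.
Since 69 ≥ 44, this is achievable: one at 69 and 13 at 331.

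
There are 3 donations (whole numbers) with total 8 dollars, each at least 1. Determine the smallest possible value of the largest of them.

The average is 8/3 > 2, so not all 3 can be 2 or less; the largest is ≥ 3.
Equality holds with 2 values of 3 and 1 value of 2.

3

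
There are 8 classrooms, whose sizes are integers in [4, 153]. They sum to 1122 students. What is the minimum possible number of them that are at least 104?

6

Suppose at most 8 − j of them reach 104; then j values are ≤ 103 and the rest ≤ 153.
The total is then ≤ 103·j + 153·(8 − j) = 1224 − 50j. For this to be ≥ 1122 we need j ≤ 2, so at least 8 − 2 = 6 must reach 104.
Exactly 6 works: 6 values at 153 and 2 at 103 total 1124; lower one of the high values by 2 (still ≥ 104) to hit 1122.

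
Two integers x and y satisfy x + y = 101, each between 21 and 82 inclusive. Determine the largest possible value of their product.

2550

For a fixed sum, the product xy is largest when x and y are as close as possible.
Taking x = 50 and y = 51 (both in [21, 82]) gives xy = 2550.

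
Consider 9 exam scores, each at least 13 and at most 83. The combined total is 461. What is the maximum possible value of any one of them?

Maximizing one value means minimizing the remaining 8.
The other 8 contribute at least 8 × 13 = 104, leaving at most 461 − 104 = 357.
But each score is capped at 83, so the maximum is 83.
Achievable: one at 83 and the other 8 totalling 378, which fits since 8 × 13 ≤ 378 ≤ 8 × 83.

83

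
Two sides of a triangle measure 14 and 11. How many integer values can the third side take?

21

The triangle inequality gives |14 − 11| < c < 14 + 11, i.e. 3 < c < 25.
So c can be any integer from 4 to 24: 21 values.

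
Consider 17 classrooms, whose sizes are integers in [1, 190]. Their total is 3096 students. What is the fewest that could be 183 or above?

Each value short of 183 is at most 182, costing at least 190 − 182 = 8 against the maximum total of 3230.
We can afford to lose at most 3230 − 3096 = 134, so at most ⌊134/8⌋ = 16 fall short, and at least 1 are ≥ 183.
Exactly 1 works: 1 value at 190 and 16 at 182 total 3102; lower one of the high values by 6 (still ≥ 183) to hit 3096.

1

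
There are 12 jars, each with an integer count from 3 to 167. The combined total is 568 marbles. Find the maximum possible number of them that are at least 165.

3

Suppose k of them are at least 165. Those contribute at least 165 each and the other 12 − k at least 3 each.
So the total is at least 165k + 3(12 − k) = 36 + 162k. This must be ≤ 568, giving k ≤ 3.
k = 3 is achieved by 3 values at 165 and 9 at 3, total 522; add 46 to one value (staying below 165) to reach 568.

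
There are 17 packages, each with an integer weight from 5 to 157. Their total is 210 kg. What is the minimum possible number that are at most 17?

If only k of them are at most 17, the other 17 − k are at least 18, so the total is at least (17 − k)·18 + k·5.
This is ≤ 210, so (17 − k)·18 + 5k ≤ 210, which gives k ≥ 8.
Exactly 8 works: 8 values at 5 and 9 at 18 total 202; raise one of the low values by 8 (still ≤ 17) to hit 210.

8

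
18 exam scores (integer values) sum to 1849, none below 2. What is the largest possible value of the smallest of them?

102

If every one of the 18 were at least 103, the total would be at least 18 × 103 = 1854 > 1849.
Achievable: 5 of them at 102 and 13 at 103 total 1849.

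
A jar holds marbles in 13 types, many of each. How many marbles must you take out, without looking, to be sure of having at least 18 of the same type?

In the worst case you draw 17 of each of the 13 types: 13 × 17 = 221.
One more forces 18 of some type, so 221 + 1 = 222.

222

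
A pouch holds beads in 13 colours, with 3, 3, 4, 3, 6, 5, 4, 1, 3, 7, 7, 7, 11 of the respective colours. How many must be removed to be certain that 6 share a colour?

In the worst case you take as many as possible of each colour without reaching 6: 3 + 3 + 4 + 3 + 5 + 5 + 4 + 1 + 3 + 5 + 5 + 5 + 5 = 51.
The next one must give 6 of some colour, so 51 + 1 = 52.

52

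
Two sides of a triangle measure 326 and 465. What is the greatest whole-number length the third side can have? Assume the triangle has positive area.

790

The third side must be less than 326 + 465 = 791.
The largest integer below 791 is 790.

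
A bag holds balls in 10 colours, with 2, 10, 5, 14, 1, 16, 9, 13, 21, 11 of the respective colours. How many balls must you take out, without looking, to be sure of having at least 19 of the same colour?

In the worst case you take as many as possible of each colour without reaching 19: 2 + 10 + 5 + 14 + 1 + 16 + 9 + 13 + 18 + 11 = 99.
The next one must give 19 of some colour, so 99 + 1 = 100.

100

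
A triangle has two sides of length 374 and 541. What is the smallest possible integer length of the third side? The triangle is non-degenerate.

168

The third side must exceed |374 − 541| = 167.
The smallest integer above 167 is 168.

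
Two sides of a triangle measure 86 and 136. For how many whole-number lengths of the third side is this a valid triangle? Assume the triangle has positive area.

The triangle inequality gives |86 − 136| < c < 86 + 136, i.e. 50 < c < 222.
So c can be any integer from 51 to 221: 171 values.

171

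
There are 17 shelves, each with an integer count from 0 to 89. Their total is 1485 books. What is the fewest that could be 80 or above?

If only k of them are at least 80, the other 17 − k are at most 79, so the total is at most k·89 + (17 − k)·79.
This must reach 1485, so k·89 + (17 − k)·79 ≥ 1485, giving k ≥ 15.
Exactly 15 works: 15 values at 89 and 2 at 79 total 1493; lower one of the high values by 8 (still ≥ 80) to hit 1485.

15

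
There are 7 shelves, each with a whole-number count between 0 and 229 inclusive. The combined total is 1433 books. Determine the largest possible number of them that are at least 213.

With k values at 213 or above and the rest at least 0, the sum is at least 0 + 213k.
Since the sum is 1433, we need 213k ≤ 1433, i.e. k ≤ 6.
k = 6 is achieved by 6 values at 213 and 1 at 0, total 1278; add 155 to one value (staying below 213) to reach 1433.

6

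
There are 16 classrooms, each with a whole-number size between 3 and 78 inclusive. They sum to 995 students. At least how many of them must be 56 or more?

5

Suppose at most 16 − j of them reach 56; then j values are ≤ 55 and the rest ≤ 78.
The total is then ≤ 55·j + 78·(16 − j) = 1248 − 23j. For this to be ≥ 995 we need j ≤ 11, so at least 16 − 11 = 5 must reach 56.
Exactly 5 works: 5 values at 78 and 11 at 55 total 995.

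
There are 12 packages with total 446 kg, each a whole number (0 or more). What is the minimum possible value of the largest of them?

38

Some value must be at least ⌈446/12⌉ = 38, since 12 × 37 = 444 < 446.
Taking 10 copies of 37 and 2 copies of 38 gives exactly 446, so 38 is attained.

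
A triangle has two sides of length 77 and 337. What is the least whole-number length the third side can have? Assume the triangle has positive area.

The third side must exceed |77 − 337| = 260.
The smallest integer above 260 is 261.

261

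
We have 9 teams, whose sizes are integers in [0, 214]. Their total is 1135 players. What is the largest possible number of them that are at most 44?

Suppose k of them are at most 44. Those contribute at most 44 each and the rest at most 214 each.
So the total is at most 44k + 214(9 − k) = 1926 − 170k. This must still be ≥ 1135, so k ≤ 4.
k = 4 is achieved by 4 values at 44 and 5 at 214, total 1246; lower one of the 214's by 111 (still > 44) to reach 1135.

4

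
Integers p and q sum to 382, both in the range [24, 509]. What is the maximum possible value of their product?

36481

With p + q fixed, pq peaks when the two are closest together.
Taking p = 191 and q = 191 (both in [24, 509]) gives pq = 36481.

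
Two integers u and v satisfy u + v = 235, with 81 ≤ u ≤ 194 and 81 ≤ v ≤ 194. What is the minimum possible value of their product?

12474

For a fixed sum, uv is smallest when u and v are as far apart as possible.
At the endpoint u = 81, v = 235 − 81 = 154, so uv = 81 × 154 = 12474.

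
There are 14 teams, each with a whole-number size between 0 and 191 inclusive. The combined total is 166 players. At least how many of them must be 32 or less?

Each value above 32 is at least 33, contributing at least 33 − 0 = 33 above the floor 0.
The sum exceeds the floor total 0 by 166, so at most ⌊166/33⌋ = 5 exceed 32, and at least 9 are ≤ 32.
Exactly 9 works: 9 values at 0 and 5 at 33 total 165; raise one of the low values by 1 (still ≤ 32) to hit 166.

9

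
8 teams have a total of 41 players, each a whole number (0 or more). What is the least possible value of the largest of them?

6

The 8 values sum to 41, so their maximum is at least ⌈41/8⌉ = 6.
Taking 7 copies of 5 and 1 copy of 6 gives exactly 41, so 6 is attained.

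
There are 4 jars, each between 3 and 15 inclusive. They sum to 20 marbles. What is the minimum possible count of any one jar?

To make one jar as small as possible, make the other 3 as large as possible.
The other 3 can take up 3 × 15 = 45 ≥ 20 − 3, so one jar can sit at its floor of 3.
Achievable: one at 3 and the other 3 totalling 17, which fits since 3 × 3 ≤ 17 ≤ 3 × 15.

3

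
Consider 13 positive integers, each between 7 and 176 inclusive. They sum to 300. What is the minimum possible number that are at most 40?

Let j be the number exceeding 40. Then the total is ≥ 41·j + 7·(13 − j) = 91 + 34j.
So 34j ≤ 209 and j ≤ 6; hence at least 13 − 6 = 7 are ≤ 40.
Exactly 7 works: 7 values at 7 and 6 at 41 total 295; raise one of the low values by 5 (still ≤ 40) to hit 300.

7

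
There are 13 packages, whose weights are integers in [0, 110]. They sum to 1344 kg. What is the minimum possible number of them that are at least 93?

Suppose at most 13 − j of them reach 93; then j values are ≤ 92 and the rest ≤ 110.
The total is then ≤ 92·j + 110·(13 − j) = 1430 − 18j. For this to be ≥ 1344 we need j ≤ 4, so at least 13 − 4 = 9 must reach 93.
Exactly 9 works: 9 values at 110 and 4 at 92 total 1358; lower one of the high values by 14 (still ≥ 93) to hit 1344.

9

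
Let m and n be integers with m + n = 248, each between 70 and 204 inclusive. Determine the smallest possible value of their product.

12460

Since m + n is fixed, pushing one of them to its bound minimizes the product.
The extreme feasible split is m = 70, n = 178, giving mn = 12460.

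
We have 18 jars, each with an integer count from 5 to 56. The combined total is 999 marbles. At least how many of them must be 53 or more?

16

Suppose at most 18 − j of them reach 53; then j values are ≤ 52 and the rest ≤ 56.
The total is then ≤ 52·j + 56·(18 − j) = 1008 − 4j. For this to be ≥ 999 we need j ≤ 2, so at least 18 − 2 = 16 must reach 53.
Exactly 16 works: 16 values at 56 and 2 at 52 total 1000; lower one of the high values by 1 (still ≥ 53) to hit 999.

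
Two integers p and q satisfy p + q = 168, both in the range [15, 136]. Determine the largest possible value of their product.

7056

pq = p(168 − p) is maximized when p is as near 168/2 as the bounds allow.
Taking p = 84 and q = 84 (both in [15, 136]) gives pq = 7056.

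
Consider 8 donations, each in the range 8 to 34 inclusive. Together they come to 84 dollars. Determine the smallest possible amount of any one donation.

To make one donation as small as possible, make the other 7 as large as possible.
The other 7 can take up 7 × 34 = 238 ≥ 84 − 8, so one donation can sit at its floor of 8.
Achievable: one at 8 and the other 7 totalling 76, which fits since 7 × 8 ≤ 76 ≤ 7 × 34.

8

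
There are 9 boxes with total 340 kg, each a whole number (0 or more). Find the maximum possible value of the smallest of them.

If every one of the 9 were at least 38, the total would be at least 9 × 38 = 342 > 340.
Achievable: 2 of them at 37 and 7 at 38 total 340.

37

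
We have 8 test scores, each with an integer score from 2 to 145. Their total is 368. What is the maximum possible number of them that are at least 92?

If k of the values are ≥ 92, the total is ≥ 92k + 2(8 − k).
Setting 92k + 2(8 − k) ≤ 368 gives 90k ≤ 352, so k ≤ 3.
k = 3 is achieved by 3 values at 92 and 5 at 2, total 286; add 82 to one value (staying below 92) to reach 368.

3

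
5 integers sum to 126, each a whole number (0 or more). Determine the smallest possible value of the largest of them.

If every one of the 5 were at most 25, the total would be at most 5 × 25 = 125 < 126.
Taking 4 copies of 25 and 1 copy of 26 gives exactly 126, so 26 is attained.

26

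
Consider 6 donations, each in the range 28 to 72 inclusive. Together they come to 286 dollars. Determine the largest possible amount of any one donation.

Maximizing one value means minimizing the remaining 5.
The other 5 contribute at least 5 × 28 = 140, leaving at most 286 − 140 = 146.
But each donation is capped at 72, so the maximum is 72.
Achievable: one at 72 and the other 5 totalling 214, which fits since 5 × 28 ≤ 214 ≤ 5 × 72.

72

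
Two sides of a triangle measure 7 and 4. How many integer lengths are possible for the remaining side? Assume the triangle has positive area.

The triangle inequality gives |7 − 4| < c < 7 + 4, i.e. 3 < c < 11.
So c can be any integer from 4 to 10: 7 values.

7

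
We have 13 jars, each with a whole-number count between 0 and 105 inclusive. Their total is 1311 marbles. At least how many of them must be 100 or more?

4

Each value short of 100 is at most 99, costing at least 105 − 99 = 6 against the maximum total of 1365.
We can afford to lose at most 1365 − 1311 = 54, so at most ⌊54/6⌋ = 9 fall short, and at least 4 are ≥ 100.
Exactly 4 works: 4 values at 105 and 9 at 99 total 1311.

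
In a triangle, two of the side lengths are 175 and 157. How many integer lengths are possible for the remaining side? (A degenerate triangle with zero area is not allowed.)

The triangle inequality gives |175 − 157| < c < 175 + 157, i.e. 18 < c < 332.
So c can be any integer from 19 to 331: 313 values.

313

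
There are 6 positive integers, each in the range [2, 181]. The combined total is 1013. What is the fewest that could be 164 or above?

Suppose at most 6 − j of them reach 164; then j values are ≤ 163 and the rest ≤ 181.
The total is then ≤ 163·j + 181·(6 − j) = 1086 − 18j. For this to be ≥ 1013 we need j ≤ 4, so at least 6 − 4 = 2 must reach 164.
Exactly 2 works: 2 values at 181 and 4 at 163 total 1014; lower one of the high values by 1 (still ≥ 164) to hit 1013.

2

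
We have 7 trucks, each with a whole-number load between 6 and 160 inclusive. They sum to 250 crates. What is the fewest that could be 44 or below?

Let j be the number exceeding 44. Then the total is ≥ 45·j + 6·(7 − j) = 42 + 39j.
So 39j ≤ 208 and j ≤ 5; hence at least 7 − 5 = 2 are ≤ 44.
Exactly 2 works: 2 values at 6 and 5 at 45 total 237; raise one of the low values by 13 (still ≤ 44) to hit 250.

2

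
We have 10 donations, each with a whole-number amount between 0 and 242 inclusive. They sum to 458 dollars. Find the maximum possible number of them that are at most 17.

Suppose k of them are at most 17. Those contribute at most 17 each and the rest at most 242 each.
So the total is at most 17k + 242(10 − k) = 2420 − 225k. This must still be ≥ 458, so k ≤ 8.
k = 8 is achieved by 8 values at 17 and 2 at 242, total 620; lower one of the 242's by 162 (still > 17) to reach 458.

8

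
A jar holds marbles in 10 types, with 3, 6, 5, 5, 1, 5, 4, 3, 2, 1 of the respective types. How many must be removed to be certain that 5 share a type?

In the worst case you take as many as possible of each type without reaching 5: 3 + 4 + 4 + 4 + 1 + 4 + 4 + 3 + 2 + 1 = 30.
The next one must give 5 of some type, so 30 + 1 = 31.

31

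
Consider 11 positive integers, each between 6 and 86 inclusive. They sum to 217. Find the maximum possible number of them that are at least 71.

With k values at 71 or above and the rest at least 6, the sum is at least 66 + 65k.
Since the sum is 217, we need 65k ≤ 151, i.e. k ≤ 2.
k = 2 is achieved by 2 values at 71 and 9 at 6, total 196; add 21 to one value (staying below 71) to reach 217.

2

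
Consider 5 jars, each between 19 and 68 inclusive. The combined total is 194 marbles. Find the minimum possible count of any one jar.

Minimizing one value means maximizing the remaining 4.
The other 4 can take up 4 × 68 = 272 ≥ 194 − 19, so one jar can sit at its floor of 19.
Achievable: one at 19 and the other 4 totalling 175, which fits since 4 × 19 ≤ 175 ≤ 4 × 68.

19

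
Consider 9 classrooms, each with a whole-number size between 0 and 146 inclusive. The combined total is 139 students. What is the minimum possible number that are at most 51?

Let j be the number exceeding 51. Then the total is ≥ 52·j + 0·(9 − j) = 0 + 52j.
So 52j ≤ 139 and j ≤ 2; hence at least 9 − 2 = 7 are ≤ 51.
Exactly 7 works: 7 values at 0 and 2 at 52 total 104; raise one of the low values by 35 (still ≤ 51) to hit 139.

7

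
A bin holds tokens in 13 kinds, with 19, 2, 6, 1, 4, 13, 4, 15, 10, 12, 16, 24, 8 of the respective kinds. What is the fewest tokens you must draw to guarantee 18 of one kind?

126

In the worst case you take as many as possible of each kind without reaching 18: 17 + 2 + 6 + 1 + 4 + 13 + 4 + 15 + 10 + 12 + 16 + 17 + 8 = 125.
The next one must give 18 of some kind, so 125 + 1 = 126.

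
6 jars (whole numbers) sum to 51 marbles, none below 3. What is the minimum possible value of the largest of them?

9

The 6 values sum to 51, so their maximum is at least ⌈51/6⌉ = 9.
Achievable: 3 of them at 9 and 3 at 8 total 51.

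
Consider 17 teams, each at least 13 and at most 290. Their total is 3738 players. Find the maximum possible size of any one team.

To make one team as large as possible, make the other 16 as small as possible.
The other 16 contribute at least 16 × 13 = 208, leaving at most 3738 − 208 = 3530.
But each team is capped at 290, so the maximum is 290.
Achievable: one at 290 and the other 16 totalling 3448, which fits since 16 × 13 ≤ 3448 ≤ 16 × 290.

290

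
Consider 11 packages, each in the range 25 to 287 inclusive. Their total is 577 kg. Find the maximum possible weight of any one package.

To make one package as large as possible, make the other 10 as small as possible.
The other 10 contribute at least 10 × 25 = 250, leaving at most 577 − 250 = 327.
But each package is capped at 287, so the maximum is 287.
Achievable: one at 287 and the other 10 totalling 290, which fits since 10 × 25 ≤ 290 ≤ 10 × 287.

287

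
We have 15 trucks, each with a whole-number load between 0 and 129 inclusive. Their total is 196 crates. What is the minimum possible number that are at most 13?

Let j be the number exceeding 13. Then the total is ≥ 14·j + 0·(15 − j) = 0 + 14j.
So 14j ≤ 196 and j ≤ 14; hence at least 15 − 14 = 1 are ≤ 13.
Exactly 1 works: 1 value at 0 and 14 at 14 total 196.

1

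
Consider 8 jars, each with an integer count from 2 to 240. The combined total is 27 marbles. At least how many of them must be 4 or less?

5

Each value above 4 is at least 5, contributing at least 5 − 2 = 3 above the floor 2.
The sum exceeds the floor total 16 by 11, so at most ⌊11/3⌋ = 3 exceed 4, and at least 5 are ≤ 4.
Exactly 5 works: 5 values at 2 and 3 at 5 total 25; raise one of the low values by 2 (still ≤ 4) to hit 27.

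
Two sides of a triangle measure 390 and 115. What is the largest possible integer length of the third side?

The third side must be less than 390 + 115 = 505.
The largest integer below 505 is 504.

504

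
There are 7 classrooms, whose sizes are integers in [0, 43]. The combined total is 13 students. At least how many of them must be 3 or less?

4

Let j be the number exceeding 3. Then the total is ≥ 4·j + 0·(7 − j) = 0 + 4j.
So 4j ≤ 13 and j ≤ 3; hence at least 7 − 3 = 4 are ≤ 3.
Exactly 4 works: 4 values at 0 and 3 at 4 total 12; raise one of the low values by 1 (still ≤ 3) to hit 13.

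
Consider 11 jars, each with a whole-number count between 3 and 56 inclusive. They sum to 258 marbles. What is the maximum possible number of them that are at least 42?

Suppose k of them are at least 42. Those contribute at least 42 each and the other 11 − k at least 3 each.
So the total is at least 42k + 3(11 − k) = 33 + 39k. This must be ≤ 258, giving k ≤ 5.
k = 5 is achieved by 5 values at 42 and 6 at 3, total 228; add 30 to one value (staying below 42) to reach 258.

5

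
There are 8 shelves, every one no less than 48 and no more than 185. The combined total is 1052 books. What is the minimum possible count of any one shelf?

48

To make one shelf as small as possible, make the other 7 as large as possible.
The other 7 can take up 7 × 185 = 1295 ≥ 1052 − 48, so one shelf can sit at its floor of 48.
Achievable: one at 48 and the other 7 totalling 1004, which fits since 7 × 48 ≤ 1004 ≤ 7 × 185.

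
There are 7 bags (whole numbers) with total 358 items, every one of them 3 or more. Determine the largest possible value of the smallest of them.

If every one of the 7 were at least 52, the total would be at least 7 × 52 = 364 > 358.
Taking 6 copies of 51 and 1 copy of 52 gives exactly 358, so 51 is attained.

51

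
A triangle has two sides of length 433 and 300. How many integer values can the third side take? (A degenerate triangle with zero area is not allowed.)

The triangle inequality gives |433 − 300| < c < 433 + 300, i.e. 133 < c < 733.
So c can be any integer from 134 to 732: 599 values.

599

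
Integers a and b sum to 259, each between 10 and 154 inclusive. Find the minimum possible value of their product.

For a fixed sum, ab is smallest when a and b are as far apart as possible.
At the endpoint a = 105, b = 259 − 105 = 154, so ab = 105 × 154 = 16170.

16170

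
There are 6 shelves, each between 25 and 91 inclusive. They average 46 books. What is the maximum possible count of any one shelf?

91

To make one shelf as large as possible, make the other 5 as small as possible.
The total is 6 × 46 = 276.
The other 5 contribute at least 5 × 25 = 125, leaving at most 276 − 125 = 151.
But each shelf is capped at 91, so the maximum is 91.
Achievable: one at 91 and the other 5 totalling 185, which fits since 5 × 25 ≤ 185 ≤ 5 × 91.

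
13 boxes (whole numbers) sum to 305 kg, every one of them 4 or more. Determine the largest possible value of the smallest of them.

23

The 13 values sum to 305, so their minimum is at most ⌊305/13⌋ = 23.
Taking 7 copies of 23 and 6 copies of 24 gives exactly 305, so 23 is attained.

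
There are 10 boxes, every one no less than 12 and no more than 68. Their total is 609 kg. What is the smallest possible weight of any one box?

Minimizing one value means maximizing the remaining 9.
The other 9 can take up 9 × 68 = 612 ≥ 609 − 12, so one box can sit at its floor of 12.
Achievable: one at 12 and the other 9 totalling 597, which fits since 9 × 12 ≤ 597 ≤ 9 × 68.

12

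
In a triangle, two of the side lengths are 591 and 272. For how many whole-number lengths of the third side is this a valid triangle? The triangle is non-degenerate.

543

The triangle inequality gives |591 − 272| < c < 591 + 272, i.e. 319 < c < 863.
So c can be any integer from 320 to 862: 543 values.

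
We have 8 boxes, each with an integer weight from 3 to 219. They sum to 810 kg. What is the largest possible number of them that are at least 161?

Suppose k of them are at least 161. Those contribute at least 161 each and the other 8 − k at least 3 each.
So the total is at least 161k + 3(8 − k) = 24 + 158k. This must be ≤ 810, giving k ≤ 4.
k = 4 is achieved by 4 values at 161 and 4 at 3, total 656; add 154 to one value (staying below 161) to reach 810.

4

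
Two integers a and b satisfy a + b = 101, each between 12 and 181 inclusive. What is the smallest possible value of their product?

Since a + b is fixed, pushing one of them to its bound minimizes the product.
The extreme feasible split is a = 12, b = 89, giving ab = 1068.

1068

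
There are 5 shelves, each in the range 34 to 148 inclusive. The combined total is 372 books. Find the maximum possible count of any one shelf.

To make one shelf as large as possible, make the other 4 as small as possible.
The other 4 contribute at least 4 × 34 = 136, leaving at most 372 − 136 = 236.
But each shelf is capped at 148, so the maximum is 148.
Achievable: one at 148 and the other 4 totalling 224, which fits since 4 × 34 ≤ 224 ≤ 4 × 148.

148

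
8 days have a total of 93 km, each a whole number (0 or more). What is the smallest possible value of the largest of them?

The 8 values sum to 93, so their maximum is at least ⌈93/8⌉ = 12.
Equality holds with 5 values of 12 and 3 values of 11.

12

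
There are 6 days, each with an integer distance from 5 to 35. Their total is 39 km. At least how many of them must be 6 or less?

2

If only k of them are at most 6, the other 6 − k are at least 7, so the total is at least (6 − k)·7 + k·5.
This is ≤ 39, so (6 − k)·7 + 5k ≤ 39, which gives k ≥ 2.
Exactly 2 works: 2 values at 5 and 4 at 7 total 38; raise one of the low values by 1 (still ≤ 6) to hit 39.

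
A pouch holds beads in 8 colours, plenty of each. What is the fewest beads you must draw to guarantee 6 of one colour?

41

You could draw 5 of every colour without reaching 6 of any — 40 in all.
One more forces 6 of some colour, so 40 + 1 = 41.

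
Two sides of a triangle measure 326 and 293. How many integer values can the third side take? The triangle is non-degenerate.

585

The triangle inequality gives |326 − 293| < c < 326 + 293, i.e. 33 < c < 619.
So c can be any integer from 34 to 618: 585 values.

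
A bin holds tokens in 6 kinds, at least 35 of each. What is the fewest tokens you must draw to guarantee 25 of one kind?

145

You could draw 24 of every kind without reaching 25 of any — 144 in all.
One more forces 25 of some kind, so 144 + 1 = 145.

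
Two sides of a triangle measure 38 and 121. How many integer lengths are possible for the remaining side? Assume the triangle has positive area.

The triangle inequality gives |38 − 121| < c < 38 + 121, i.e. 83 < c < 159.
So c can be any integer from 84 to 158: 75 values.

75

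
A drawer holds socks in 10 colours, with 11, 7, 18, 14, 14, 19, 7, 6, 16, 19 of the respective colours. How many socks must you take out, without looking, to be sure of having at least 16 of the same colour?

120

In the worst case you take as many as possible of each colour without reaching 16: 11 + 7 + 15 + 14 + 14 + 15 + 7 + 6 + 15 + 15 = 119.
The next one must give 16 of some colour, so 119 + 1 = 120.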